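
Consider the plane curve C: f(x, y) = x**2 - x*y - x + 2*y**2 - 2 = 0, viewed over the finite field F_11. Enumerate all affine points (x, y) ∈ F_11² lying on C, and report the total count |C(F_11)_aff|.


Affine F_11-points: {(0, 1), (0, 10), (2, 0), (2, 1), (7, 4), (7, 5), (9, 4), (9, 6), (10, 0), (10, 5)}; count = 10.

For each of the 121 pairs (x, y) ∈ F_11², evaluate f(x, y) mod 11. Record the zeros.
  x = 0: [0↦9, 1↦0, 2↦6, 3↦5, 4↦8, 5↦4, 6↦4, 7↦8, 8↦5, 9↦6, 10↦0]  zeros at y ∈ {1, 10}
  x = 1: [0↦9, 1↦10, 2↦4, 3↦2, 4↦4, 5↦10, 6↦9, 7↦1, 8↦8, 9↦8, 10↦1]  zeros at y ∈ ∅
  x = 2: [0↦0, 1↦0, 2↦4, 3↦1, 4↦2, 5↦7, 6↦5, 7↦7, 8↦2, 9↦1, 10↦4]  zeros at y ∈ {0, 1}
  x = 3: [0↦4, 1↦3, 2↦6, 3↦2, 4↦2, 5↦6, 6↦3, 7↦4, 8↦9, 9↦7, 10↦9]  zeros at y ∈ ∅
  x = 4: [0↦10, 1↦8, 2↦10, 3↦5, 4↦4, 5↦7, 6↦3, 7↦3, 8↦7, 9↦4, 10↦5]  zeros at y ∈ ∅
  x = 5: [0↦7, 1↦4, 2↦5, 3↦10, 4↦8, 5↦10, 6↦5, 7↦4, 8↦7, 9↦3, 10↦3]  zeros at y ∈ ∅
  x = 6: [0↦6, 1↦2, 2↦2, 3↦6, 4↦3, 5↦4, 6↦9, 7↦7, 8↦9, 9↦4, 10↦3]  zeros at y ∈ ∅
  x = 7: [0↦7, 1↦2, 2↦1, 3↦4, 4↦0, 5↦0, 6↦4, 7↦1, 8↦2, 9↦7, 10↦5]  zeros at y ∈ {4, 5}
  x = 8: [0↦10, 1↦4, 2↦2, 3↦4, 4↦10, 5↦9, 6↦1, 7↦8, 8↦8, 9↦1, 10↦9]  zeros at y ∈ ∅
  x = 9: [0↦4, 1↦8, 2↦5, 3↦6, 4↦0, 5↦9, 6↦0, 7↦6, 8↦5, 9↦8, 10↦4]  zeros at y ∈ {4, 6}
  x = 10: [0↦0, 1↦3, 2↦10, 3↦10, 4↦3, 5↦0, 6↦1, 7↦6, 8↦4, 9↦6, 10↦1]  zeros at y ∈ {0, 5}
Collecting zeros: affine points = {(0, 1), (0, 10), (2, 0), (2, 1), (7, 4), (7, 5), (9, 4), (9, 6), (10, 0), (10, 5)}.
Total count |C(F_11)_aff| = 10.


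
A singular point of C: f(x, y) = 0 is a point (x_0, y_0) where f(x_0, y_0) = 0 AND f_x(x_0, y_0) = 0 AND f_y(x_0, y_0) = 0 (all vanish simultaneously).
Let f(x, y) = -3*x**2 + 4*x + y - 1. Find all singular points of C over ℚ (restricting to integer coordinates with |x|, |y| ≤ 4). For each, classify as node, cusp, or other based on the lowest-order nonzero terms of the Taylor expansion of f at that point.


No singular points in the scanned grid; C is smooth there.

Compute partial derivatives:
  f_x = 4 - 6*x.
  f_y = 1.
f_y = 1 is a nonzero constant, so f_y never vanishes: no point (x, y) can satisfy f = f_x = f_y = 0. In particular no (x, y) ∈ {−4, ..., 4}² is singular; the curve is smooth.


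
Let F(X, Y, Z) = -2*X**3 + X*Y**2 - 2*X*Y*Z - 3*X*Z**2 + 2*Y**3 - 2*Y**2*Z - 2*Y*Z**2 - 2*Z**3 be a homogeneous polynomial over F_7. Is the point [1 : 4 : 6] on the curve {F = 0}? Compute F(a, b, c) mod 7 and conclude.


F(1,4,6) ≡ 5 (mod 7); P is NOT on the curve.

Evaluate F(1, 4, 6) term-by-term (mod 7).
  -2*X**3 ↦ -2·1·1·1 = -2
  X*Y**2 ↦ 1·1·16·1 = 16
  -2*X*Y*Z ↦ -2·1·4·6 = -48
  -3*X*Z**2 ↦ -3·1·1·36 = -108
  2*Y**3 ↦ 2·1·64·1 = 128
  -2*Y**2*Z ↦ -2·1·16·6 = -192
  -2*Y*Z**2 ↦ -2·1·4·36 = -288
  -2*Z**3 ↦ -2·1·1·216 = -432
Sum: F(1, 4, 6) = (-2) + (16) + (-48) + (-108) + (128) + (-192) + (-288) + (-432) = -926.
Reducing mod 7: -926 ≡ 5 (mod 7).
Since F(a, b, c) ≡ 5 ≠ 0 (mod 7), P does NOT lie on the curve.


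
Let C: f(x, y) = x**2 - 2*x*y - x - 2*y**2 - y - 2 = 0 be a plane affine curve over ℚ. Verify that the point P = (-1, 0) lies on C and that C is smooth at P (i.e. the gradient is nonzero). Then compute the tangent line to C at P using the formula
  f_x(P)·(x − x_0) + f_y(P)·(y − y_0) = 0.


Tangent line at P: -3*x + y - 3 = 0.

Step 1: f(-1, 0) = 0, so P lies on C.
Step 2: partial derivatives
  f_x(x, y) = 2*x - 2*y - 1, f_y(x, y) = -2*x - 4*y - 1.
  f_x(P) = -3, f_y(P) = 1 (gradient nonzero, so P is smooth).
Step 3: tangent line at P: -3·(x − -1) + 1·(y − 0) = 0.
Expanding: -3*x + y - 3 = 0.


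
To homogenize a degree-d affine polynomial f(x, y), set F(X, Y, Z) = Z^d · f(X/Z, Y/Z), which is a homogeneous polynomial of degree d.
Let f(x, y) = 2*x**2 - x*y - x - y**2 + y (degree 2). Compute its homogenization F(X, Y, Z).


F(X, Y, Z) = 2*X**2 - X*Y - X*Z - Y**2 + Y*Z

deg(f) = 2.
Substitute x = X/Z, y = Y/Z into f, then multiply by Z^2.
  monomial 2·x^2·y^0 ↦ 2·X^2·Y^0·Z^0.
  monomial -1·x^1·y^1 ↦ -1·X^1·Y^1·Z^0.
  monomial -1·x^1·y^0 ↦ -1·X^1·Y^0·Z^1.
  monomial -1·x^0·y^2 ↦ -1·X^0·Y^2·Z^0.
  monomial 1·x^0·y^1 ↦ 1·X^0·Y^1·Z^1.
Collecting: F(X, Y, Z) = 2*X**2 - X*Y - X*Z - Y**2 + Y*Z.


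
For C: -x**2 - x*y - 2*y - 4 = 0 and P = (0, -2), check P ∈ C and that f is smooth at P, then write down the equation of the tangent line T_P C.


Tangent line at P: 2*x - 2*y - 4 = 0.

Step 1: f(0, -2) = 0, so P lies on C.
Step 2: partial derivatives
  f_x(x, y) = -2*x - y, f_y(x, y) = -x - 2.
  f_x(P) = 2, f_y(P) = -2 (gradient nonzero, so P is smooth).
Step 3: tangent line at P: 2·(x − 0) + -2·(y − -2) = 0.
Expanding: 2*x - 2*y - 4 = 0.


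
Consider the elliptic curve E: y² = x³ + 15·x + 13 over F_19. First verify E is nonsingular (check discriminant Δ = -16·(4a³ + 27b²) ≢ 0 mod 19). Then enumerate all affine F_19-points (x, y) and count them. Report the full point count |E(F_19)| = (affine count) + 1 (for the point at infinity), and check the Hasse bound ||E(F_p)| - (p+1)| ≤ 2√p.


Affine points = {(3, 3), (3, 16), (4, 2), (4, 17), (5, 2), (5, 17), (7, 9), (7, 10), (10, 2), (10, 17), (13, 7), (13, 12), (16, 6), (16, 13), (18, 4), (18, 15)}; affine count = 16; |E(F_19)| = 17.

Discriminant check: Δ ∝ 4a³ + 27b² = 4·15³ + 27·13² = 4·3375 + 27·169 ≡ 13 (mod 19). Nonzero ⇒ E is nonsingular.
For each x ∈ F_19, compute rhs = x³ + 15·x + 13 mod 19, then count y ∈ F_19 with y² ≡ rhs.
  x = 0: rhs = 13, matching y values: none (0 points).
  x = 1: rhs = 10, matching y values: none (0 points).
  x = 2: rhs = 13, matching y values: none (0 points).
  x = 3: rhs = 9, matching y values: 3, 16 (2 points).
  x = 4: rhs = 4, matching y values: 2, 17 (2 points).
  x = 5: rhs = 4, matching y values: 2, 17 (2 points).
  x = 6: rhs = 15, matching y values: none (0 points).
  x = 7: rhs = 5, matching y values: 9, 10 (2 points).
  x = 8: rhs = 18, matching y values: none (0 points).
  x = 9: rhs = 3, matching y values: none (0 points).
  x = 10: rhs = 4, matching y values: 2, 17 (2 points).
  x = 11: rhs = 8, matching y values: none (0 points).
  x = 12: rhs = 2, matching y values: none (0 points).
  x = 13: rhs = 11, matching y values: 7, 12 (2 points).
  x = 14: rhs = 3, matching y values: none (0 points).
  x = 15: rhs = 3, matching y values: none (0 points).
  x = 16: rhs = 17, matching y values: 6, 13 (2 points).
  x = 17: rhs = 13, matching y values: none (0 points).
  x = 18: rhs = 16, matching y values: 4, 15 (2 points).
Total affine count: 16.
Full point count |E(F_19)| = 16 + 1 = 17.
Hasse bound: |17 − (19+1)| = |-3| = 3 ≤ 2√19 ≈ 8.7178 ✓.


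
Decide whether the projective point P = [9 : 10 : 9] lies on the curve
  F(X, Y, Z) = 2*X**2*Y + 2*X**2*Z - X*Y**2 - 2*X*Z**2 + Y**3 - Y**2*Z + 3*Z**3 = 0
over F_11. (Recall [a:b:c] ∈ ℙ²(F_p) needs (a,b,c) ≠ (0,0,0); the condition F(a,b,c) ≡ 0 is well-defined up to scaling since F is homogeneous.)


F(9,10,9) ≡ 4 (mod 11); P is NOT on the curve.

Evaluate F(9, 10, 9) term-by-term (mod 11).
  2*X**2*Y ↦ 2·81·10·1 = 1620
  2*X**2*Z ↦ 2·81·1·9 = 1458
  -X*Y**2 ↦ -1·9·100·1 = -900
  -2*X*Z**2 ↦ -2·9·1·81 = -1458
  Y**3 ↦ 1·1·1000·1 = 1000
  -Y**2*Z ↦ -1·1·100·9 = -900
  3*Z**3 ↦ 3·1·1·729 = 2187
Sum: F(9, 10, 9) = (1620) + (1458) + (-900) + (-1458) + (1000) + (-900) + (2187) = 3007.
Reducing mod 11: 3007 ≡ 4 (mod 11).
Since F(a, b, c) ≡ 4 ≠ 0 (mod 11), P does NOT lie on the curve.


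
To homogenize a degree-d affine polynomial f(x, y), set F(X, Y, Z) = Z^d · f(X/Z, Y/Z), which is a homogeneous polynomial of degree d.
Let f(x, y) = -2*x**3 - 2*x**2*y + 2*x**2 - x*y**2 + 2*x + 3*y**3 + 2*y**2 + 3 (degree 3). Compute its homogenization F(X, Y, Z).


F(X, Y, Z) = -2*X**3 - 2*X**2*Y + 2*X**2*Z - X*Y**2 + 2*X*Z**2 + 3*Y**3 + 2*Y**2*Z + 3*Z**3

deg(f) = 3.
Substitute x = X/Z, y = Y/Z into f, then multiply by Z^3.
  monomial -2·x^3·y^0 ↦ -2·X^3·Y^0·Z^0.
  monomial -2·x^2·y^1 ↦ -2·X^2·Y^1·Z^0.
  monomial 2·x^2·y^0 ↦ 2·X^2·Y^0·Z^1.
  monomial -1·x^1·y^2 ↦ -1·X^1·Y^2·Z^0.
  monomial 2·x^1·y^0 ↦ 2·X^1·Y^0·Z^2.
  monomial 3·x^0·y^3 ↦ 3·X^0·Y^3·Z^0.
  monomial 2·x^0·y^2 ↦ 2·X^0·Y^2·Z^1.
  monomial 3·x^0·y^0 ↦ 3·X^0·Y^0·Z^3.
Collecting: F(X, Y, Z) = -2*X**3 - 2*X**2*Y + 2*X**2*Z - X*Y**2 + 2*X*Z**2 + 3*Y**3 + 2*Y**2*Z + 3*Z**3.


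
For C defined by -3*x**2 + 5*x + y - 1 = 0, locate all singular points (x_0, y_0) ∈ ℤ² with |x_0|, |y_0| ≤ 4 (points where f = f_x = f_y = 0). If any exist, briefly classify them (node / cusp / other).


No singular points in the scanned grid; C is smooth there.

Compute partial derivatives:
  f_x = 5 - 6*x.
  f_y = 1.
f_y = 1 is a nonzero constant, so f_y never vanishes: no point (x, y) can satisfy f = f_x = f_y = 0. In particular no (x, y) ∈ {−4, ..., 4}² is singular; the curve is smooth.


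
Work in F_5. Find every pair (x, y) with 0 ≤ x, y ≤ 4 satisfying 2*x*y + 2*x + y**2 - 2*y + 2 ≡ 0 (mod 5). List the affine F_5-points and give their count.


Affine F_5-points: {(0, 3), (0, 4), (1, 1), (1, 4), (2, 4), (3, 2), (3, 4), (4, 0), (4, 4)}; count = 9.

For each of the 25 pairs (x, y) ∈ F_5², evaluate f(x, y) mod 5. Record the zeros.
  x = 0: [0↦2, 1↦1, 2↦2, 3↦0, 4↦0]  zeros at y ∈ {3, 4}
  x = 1: [0↦4, 1↦0, 2↦3, 3↦3, 4↦0]  zeros at y ∈ {1, 4}
  x = 2: [0↦1, 1↦4, 2↦4, 3↦1, 4↦0]  zeros at y ∈ {4}
  x = 3: [0↦3, 1↦3, 2↦0, 3↦4, 4↦0]  zeros at y ∈ {2, 4}
  x = 4: [0↦0, 1↦2, 2↦1, 3↦2, 4↦0]  zeros at y ∈ {0, 4}
Collecting zeros: affine points = {(0, 3), (0, 4), (1, 1), (1, 4), (2, 4), (3, 2), (3, 4), (4, 0), (4, 4)}.
Total count |C(F_5)_aff| = 9.


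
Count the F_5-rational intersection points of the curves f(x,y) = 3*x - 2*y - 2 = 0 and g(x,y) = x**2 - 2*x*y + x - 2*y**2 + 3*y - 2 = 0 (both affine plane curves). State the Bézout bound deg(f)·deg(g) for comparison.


Common zeros: {(1, 3), (3, 1)}; count = 2; Bézout bound = 2.

deg(f) = 1, deg(g) = 2, so Bézout bound = 2.
Scan x ∈ F_5. For each x, list the y ∈ F_5 with f(x, y) ≡ 0 and those with g(x, y) ≡ 0 (mod 5); the common zeros in that column are the intersection.
  x = 0: f ≡ 0 at y ∈ {4}; g ≡ 0 at y ∈ ∅; common: ∅.
  x = 1: f ≡ 0 at y ∈ {3}; g ≡ 0 at y ∈ {0, 3}; common: {3}.
  x = 2: f ≡ 0 at y ∈ {2}; g ≡ 0 at y ∈ ∅; common: ∅.
  x = 3: f ≡ 0 at y ∈ {1}; g ≡ 0 at y ∈ {0, 1}; common: {1}.
  x = 4: f ≡ 0 at y ∈ {0}; g ≡ 0 at y ∈ {2, 3}; common: ∅.
Collecting: common zeros = {(1, 3), (3, 1)}, so the count is 2.
Comparison with the Bézout bound: 2 ≤ 2 = deg(f)·deg(g), as expected for curves with no common component (the bound is attained).


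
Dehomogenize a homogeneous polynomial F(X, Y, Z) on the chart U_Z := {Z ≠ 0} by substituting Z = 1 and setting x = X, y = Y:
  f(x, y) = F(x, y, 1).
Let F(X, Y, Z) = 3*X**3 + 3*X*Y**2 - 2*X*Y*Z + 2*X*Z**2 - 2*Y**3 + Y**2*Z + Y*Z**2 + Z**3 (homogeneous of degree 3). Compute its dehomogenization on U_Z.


f(x, y) = 3*x**3 + 3*x*y**2 - 2*x*y + 2*x - 2*y**3 + y**2 + y + 1

On U_Z we set Z = 1. Each monomial c·X^i·Y^j·Z^k in F becomes c·x^i·y^j·1^k = c·x^i·y^j.
Substituting Z = 1: F(X, Y, 1) = 3*x**3 + 3*x*y**2 - 2*x*y + 2*x - 2*y**3 + y**2 + y + 1.
Note: deg(f) ≤ deg(F) = 3; strict inequality happens when F is divisible by Z (lost terms).


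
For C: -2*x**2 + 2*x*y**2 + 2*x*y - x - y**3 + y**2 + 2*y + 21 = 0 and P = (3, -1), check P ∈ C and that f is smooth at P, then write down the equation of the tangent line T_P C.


Tangent line at P: -13*x - 9*y + 30 = 0.

Step 1: f(3, -1) = 0, so P lies on C.
Step 2: partial derivatives
  f_x(x, y) = -4*x + 2*y**2 + 2*y - 1, f_y(x, y) = 4*x*y + 2*x - 3*y**2 + 2*y + 2.
  f_x(P) = -13, f_y(P) = -9 (gradient nonzero, so P is smooth).
Step 3: tangent line at P: -13·(x − 3) + -9·(y − -1) = 0.
Expanding: -13*x - 9*y + 30 = 0.


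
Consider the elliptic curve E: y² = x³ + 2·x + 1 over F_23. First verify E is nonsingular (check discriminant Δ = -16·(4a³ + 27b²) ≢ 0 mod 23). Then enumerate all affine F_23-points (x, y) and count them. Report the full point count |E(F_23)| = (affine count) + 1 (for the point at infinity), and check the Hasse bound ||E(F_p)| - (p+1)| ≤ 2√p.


Affine points = {(0, 1), (0, 22), (1, 2), (1, 21), (2, 6), (2, 17), (4, 2), (4, 21), (7, 6), (7, 17), (8, 0), (9, 9), (9, 14), (10, 3), (10, 20), (13, 4), (13, 19), (14, 6), (14, 17), (15, 5), (15, 18), (16, 9), (16, 14), (17, 7), (17, 16), (18, 2), (18, 21), (21, 9), (21, 14)}; affine count = 29; |E(F_23)| = 30.

Discriminant check: Δ ∝ 4a³ + 27b² = 4·2³ + 27·1² = 4·8 + 27·1 ≡ 13 (mod 23). Nonzero ⇒ E is nonsingular.
For each x ∈ F_23, compute rhs = x³ + 2·x + 1 mod 23, then count y ∈ F_23 with y² ≡ rhs.
  x = 0: rhs = 1, matching y values: 1, 22 (2 points).
  x = 1: rhs = 4, matching y values: 2, 21 (2 points).
  x = 2: rhs = 13, matching y values: 6, 17 (2 points).
  x = 3: rhs = 11, matching y values: none (0 points).
  x = 4: rhs = 4, matching y values: 2, 21 (2 points).
  x = 5: rhs = 21, matching y values: none (0 points).
  x = 6: rhs = 22, matching y values: none (0 points).
  x = 7: rhs = 13, matching y values: 6, 17 (2 points).
  x = 8: rhs = 0, matching y values: 0 (1 points).
  x = 9: rhs = 12, matching y values: 9, 14 (2 points).
  x = 10: rhs = 9, matching y values: 3, 20 (2 points).
  x = 11: rhs = 20, matching y values: none (0 points).
  x = 12: rhs = 5, matching y values: none (0 points).
  x = 13: rhs = 16, matching y values: 4, 19 (2 points).
  x = 14: rhs = 13, matching y values: 6, 17 (2 points).
  x = 15: rhs = 2, matching y values: 5, 18 (2 points).
  x = 16: rhs = 12, matching y values: 9, 14 (2 points).
  x = 17: rhs = 3, matching y values: 7, 16 (2 points).
  x = 18: rhs = 4, matching y values: 2, 21 (2 points).
  x = 19: rhs = 21, matching y values: none (0 points).
  x = 20: rhs = 14, matching y values: none (0 points).
  x = 21: rhs = 12, matching y values: 9, 14 (2 points).
  x = 22: rhs = 21, matching y values: none (0 points).
Total affine count: 29.
Full point count |E(F_23)| = 29 + 1 = 30.
Hasse bound: |30 − (23+1)| = |6| = 6 ≤ 2√23 ≈ 9.5917 ✓.


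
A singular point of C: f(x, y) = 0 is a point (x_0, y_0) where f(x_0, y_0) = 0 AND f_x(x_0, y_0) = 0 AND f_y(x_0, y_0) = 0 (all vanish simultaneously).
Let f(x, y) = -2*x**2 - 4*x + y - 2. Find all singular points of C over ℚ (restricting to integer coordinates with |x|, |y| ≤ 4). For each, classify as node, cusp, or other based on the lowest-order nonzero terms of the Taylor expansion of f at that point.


No singular points in the scanned grid; C is smooth there.

Compute partial derivatives:
  f_x = -4*x - 4.
  f_y = 1.
f_y = 1 is a nonzero constant, so f_y never vanishes: no point (x, y) can satisfy f = f_x = f_y = 0. In particular no (x, y) ∈ {−4, ..., 4}² is singular; the curve is smooth.


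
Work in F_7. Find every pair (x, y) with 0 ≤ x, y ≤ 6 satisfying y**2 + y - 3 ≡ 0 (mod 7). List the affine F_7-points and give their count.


Affine F_7-points: ∅; count = 0.

For each of the 49 pairs (x, y) ∈ F_7², evaluate f(x, y) mod 7. Record the zeros.
  x = 0: [0↦4, 1↦6, 2↦3, 3↦2, 4↦3, 5↦6, 6↦4]  zeros at y ∈ ∅
  x = 1: [0↦4, 1↦6, 2↦3, 3↦2, 4↦3, 5↦6, 6↦4]  zeros at y ∈ ∅
  x = 2: [0↦4, 1↦6, 2↦3, 3↦2, 4↦3, 5↦6, 6↦4]  zeros at y ∈ ∅
  x = 3: [0↦4, 1↦6, 2↦3, 3↦2, 4↦3, 5↦6, 6↦4]  zeros at y ∈ ∅
  x = 4: [0↦4, 1↦6, 2↦3, 3↦2, 4↦3, 5↦6, 6↦4]  zeros at y ∈ ∅
  x = 5: [0↦4, 1↦6, 2↦3, 3↦2, 4↦3, 5↦6, 6↦4]  zeros at y ∈ ∅
  x = 6: [0↦4, 1↦6, 2↦3, 3↦2, 4↦3, 5↦6, 6↦4]  zeros at y ∈ ∅
Collecting zeros: affine points = ∅.
Total count |C(F_7)_aff| = 0.


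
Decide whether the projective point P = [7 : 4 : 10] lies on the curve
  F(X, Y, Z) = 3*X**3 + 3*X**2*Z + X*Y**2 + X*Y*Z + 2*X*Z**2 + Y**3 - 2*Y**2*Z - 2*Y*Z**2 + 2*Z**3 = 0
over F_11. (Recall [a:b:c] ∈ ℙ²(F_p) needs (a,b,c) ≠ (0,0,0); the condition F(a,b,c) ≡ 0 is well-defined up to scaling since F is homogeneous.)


F(7,4,10) ≡ 10 (mod 11); P is NOT on the curve.

Evaluate F(7, 4, 10) term-by-term (mod 11).
  3*X**3 ↦ 3·343·1·1 = 1029
  3*X**2*Z ↦ 3·49·1·10 = 1470
  X*Y**2 ↦ 1·7·16·1 = 112
  X*Y*Z ↦ 1·7·4·10 = 280
  2*X*Z**2 ↦ 2·7·1·100 = 1400
  Y**3 ↦ 1·1·64·1 = 64
  -2*Y**2*Z ↦ -2·1·16·10 = -320
  -2*Y*Z**2 ↦ -2·1·4·100 = -800
  2*Z**3 ↦ 2·1·1·1000 = 2000
Sum: F(7, 4, 10) = (1029) + (1470) + (112) + (280) + (1400) + (64) + (-320) + (-800) + (2000) = 5235.
Reducing mod 11: 5235 ≡ 10 (mod 11).
Since F(a, b, c) ≡ 10 ≠ 0 (mod 11), P does NOT lie on the curve.


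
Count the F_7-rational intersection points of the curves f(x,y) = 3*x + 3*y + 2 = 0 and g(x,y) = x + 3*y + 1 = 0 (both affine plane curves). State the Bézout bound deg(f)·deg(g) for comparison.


Common zeros: {(3, 1)}; count = 1; Bézout bound = 1.

deg(f) = 1, deg(g) = 1, so Bézout bound = 1.
Scan x ∈ F_7. For each x, list the y ∈ F_7 with f(x, y) ≡ 0 and those with g(x, y) ≡ 0 (mod 7); the common zeros in that column are the intersection.
  x = 0: f ≡ 0 at y ∈ {4}; g ≡ 0 at y ∈ {2}; common: ∅.
  x = 1: f ≡ 0 at y ∈ {3}; g ≡ 0 at y ∈ {4}; common: ∅.
  x = 2: f ≡ 0 at y ∈ {2}; g ≡ 0 at y ∈ {6}; common: ∅.
  x = 3: f ≡ 0 at y ∈ {1}; g ≡ 0 at y ∈ {1}; common: {1}.
  x = 4: f ≡ 0 at y ∈ {0}; g ≡ 0 at y ∈ {3}; common: ∅.
  x = 5: f ≡ 0 at y ∈ {6}; g ≡ 0 at y ∈ {5}; common: ∅.
  x = 6: f ≡ 0 at y ∈ {5}; g ≡ 0 at y ∈ {0}; common: ∅.
Collecting: common zeros = {(3, 1)}, so the count is 1.
Comparison with the Bézout bound: 1 ≤ 1 = deg(f)·deg(g), as expected for curves with no common component (the bound is attained).


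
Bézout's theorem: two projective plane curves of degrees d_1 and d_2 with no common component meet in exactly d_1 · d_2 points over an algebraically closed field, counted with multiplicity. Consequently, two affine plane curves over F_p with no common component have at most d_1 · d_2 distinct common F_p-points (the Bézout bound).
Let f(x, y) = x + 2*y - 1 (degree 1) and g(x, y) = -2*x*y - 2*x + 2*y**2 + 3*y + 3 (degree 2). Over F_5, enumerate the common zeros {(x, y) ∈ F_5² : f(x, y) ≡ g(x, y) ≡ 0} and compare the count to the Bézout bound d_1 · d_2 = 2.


Common zeros: {(0, 3), (2, 2)}; count = 2; Bézout bound = 2.

deg(f) = 1, deg(g) = 2, so Bézout bound = 2.
Scan x ∈ F_5. For each x, list the y ∈ F_5 with f(x, y) ≡ 0 and those with g(x, y) ≡ 0 (mod 5); the common zeros in that column are the intersection.
  x = 0: f ≡ 0 at y ∈ {3}; g ≡ 0 at y ∈ {3}; common: {3}.
  x = 1: f ≡ 0 at y ∈ {0}; g ≡ 0 at y ∈ ∅; common: ∅.
  x = 2: f ≡ 0 at y ∈ {2}; g ≡ 0 at y ∈ {1, 2}; common: {2}.
  x = 3: f ≡ 0 at y ∈ {4}; g ≡ 0 at y ∈ ∅; common: ∅.
  x = 4: f ≡ 0 at y ∈ {1}; g ≡ 0 at y ∈ {0}; common: ∅.
Collecting: common zeros = {(0, 3), (2, 2)}, so the count is 2.
Comparison with the Bézout bound: 2 ≤ 2 = deg(f)·deg(g), as expected for curves with no common component (the bound is attained).


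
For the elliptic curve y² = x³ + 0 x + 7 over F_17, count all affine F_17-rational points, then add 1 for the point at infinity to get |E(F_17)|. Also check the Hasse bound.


Affine points = {(1, 5), (1, 12), (2, 7), (2, 10), (3, 0), (5, 8), (5, 9), (6, 6), (6, 11), (8, 3), (8, 14), (10, 2), (10, 15), (12, 1), (12, 16), (15, 4), (15, 13)}; affine count = 17; |E(F_17)| = 18.

Discriminant check: Δ ∝ 4a³ + 27b² = 4·0³ + 27·7² = 4·0 + 27·49 ≡ 14 (mod 17). Nonzero ⇒ E is nonsingular.
For each x ∈ F_17, compute rhs = x³ + 0·x + 7 mod 17, then count y ∈ F_17 with y² ≡ rhs.
  x = 0: rhs = 7, matching y values: none (0 points).
  x = 1: rhs = 8, matching y values: 5, 12 (2 points).
  x = 2: rhs = 15, matching y values: 7, 10 (2 points).
  x = 3: rhs = 0, matching y values: 0 (1 points).
  x = 4: rhs = 3, matching y values: none (0 points).
  x = 5: rhs = 13, matching y values: 8, 9 (2 points).
  x = 6: rhs = 2, matching y values: 6, 11 (2 points).
  x = 7: rhs = 10, matching y values: none (0 points).
  x = 8: rhs = 9, matching y values: 3, 14 (2 points).
  x = 9: rhs = 5, matching y values: none (0 points).
  x = 10: rhs = 4, matching y values: 2, 15 (2 points).
  x = 11: rhs = 12, matching y values: none (0 points).
  x = 12: rhs = 1, matching y values: 1, 16 (2 points).
  x = 13: rhs = 11, matching y values: none (0 points).
  x = 14: rhs = 14, matching y values: none (0 points).
  x = 15: rhs = 16, matching y values: 4, 13 (2 points).
  x = 16: rhs = 6, matching y values: none (0 points).
Total affine count: 17.
Full point count |E(F_17)| = 17 + 1 = 18.
Hasse bound: |18 − (17+1)| = |0| = 0 ≤ 2√17 ≈ 8.2462 ✓.


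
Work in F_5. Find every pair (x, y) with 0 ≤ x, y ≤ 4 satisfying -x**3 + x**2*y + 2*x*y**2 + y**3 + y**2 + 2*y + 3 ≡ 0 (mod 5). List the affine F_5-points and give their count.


Affine F_5-points: {(0, 3), (1, 3), (2, 0), (2, 2), (2, 3), (3, 1)}; count = 6.

For each of the 25 pairs (x, y) ∈ F_5², evaluate f(x, y) mod 5. Record the zeros.
  x = 0: [0↦3, 1↦2, 2↦4, 3↦0, 4↦1]  zeros at y ∈ {3}
  x = 1: [0↦2, 1↦4, 2↦3, 3↦0, 4↦1]  zeros at y ∈ {3}
  x = 2: [0↦0, 1↦2, 2↦0, 3↦0, 4↦3]  zeros at y ∈ {0, 2, 3}
  x = 3: [0↦1, 1↦0, 2↦4, 3↦4, 4↦1]  zeros at y ∈ {1}
  x = 4: [0↦4, 1↦2, 2↦4, 3↦1, 4↦4]  zeros at y ∈ ∅
Collecting zeros: affine points = {(0, 3), (1, 3), (2, 0), (2, 2), (2, 3), (3, 1)}.
Total count |C(F_5)_aff| = 6.


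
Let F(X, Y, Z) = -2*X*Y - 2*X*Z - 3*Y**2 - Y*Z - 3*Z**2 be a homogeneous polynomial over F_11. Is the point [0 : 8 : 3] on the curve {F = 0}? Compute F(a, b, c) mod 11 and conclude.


F(0,8,3) ≡ 10 (mod 11); P is NOT on the curve.

Evaluate F(0, 8, 3) term-by-term (mod 11).
  -2*X*Y ↦ -2·0·8·1 = 0
  -2*X*Z ↦ -2·0·1·3 = 0
  -3*Y**2 ↦ -3·1·64·1 = -192
  -Y*Z ↦ -1·1·8·3 = -24
  -3*Z**2 ↦ -3·1·1·9 = -27
Sum: F(0, 8, 3) = (0) + (0) + (-192) + (-24) + (-27) = -243.
Reducing mod 11: -243 ≡ 10 (mod 11).
Since F(a, b, c) ≡ 10 ≠ 0 (mod 11), P does NOT lie on the curve.


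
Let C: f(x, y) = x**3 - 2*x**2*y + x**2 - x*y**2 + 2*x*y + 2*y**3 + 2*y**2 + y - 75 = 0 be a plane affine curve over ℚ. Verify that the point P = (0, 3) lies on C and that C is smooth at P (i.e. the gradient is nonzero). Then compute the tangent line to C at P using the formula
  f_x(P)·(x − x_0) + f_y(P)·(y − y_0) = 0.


Tangent line at P: -3*x + 67*y - 201 = 0.

Step 1: f(0, 3) = 0, so P lies on C.
Step 2: partial derivatives
  f_x(x, y) = 3*x**2 - 4*x*y + 2*x - y**2 + 2*y, f_y(x, y) = -2*x**2 - 2*x*y + 2*x + 6*y**2 + 4*y + 1.
  f_x(P) = -3, f_y(P) = 67 (gradient nonzero, so P is smooth).
Step 3: tangent line at P: -3·(x − 0) + 67·(y − 3) = 0.
Expanding: -3*x + 67*y - 201 = 0.


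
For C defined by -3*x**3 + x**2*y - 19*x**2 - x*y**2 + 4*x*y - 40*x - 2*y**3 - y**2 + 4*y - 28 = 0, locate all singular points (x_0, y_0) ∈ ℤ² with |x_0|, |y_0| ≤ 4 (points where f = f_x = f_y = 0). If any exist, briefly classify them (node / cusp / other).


Singular points: {(-2, 0)}; classification: node.

Compute partial derivatives:
  f_x = -9*x**2 + 2*x*y - 38*x - y**2 + 4*y - 40.
  f_y = x**2 - 2*x*y + 4*x - 6*y**2 - 2*y + 4.
Scan x_0 ∈ {−4, ..., 4}. For each x_0, f_y(x_0, y) is a polynomial in y; find its integer roots y ∈ {−4, ..., 4}, then test f_x and f at those candidates.
  x = -4: f_y(-4, y) = -6*y**2 + 6*y + 4; no integer root y with |y| ≤ 4.
  x = -3: f_y(-3, y) = -6*y**2 + 4*y + 1; no integer root y with |y| ≤ 4.
  x = -2: f_y(-2, y) = -6*y**2 + 2*y; vanishes at y ∈ {0}. (-2, 0): f_x = 0, f = 0 — SINGULAR.
  x = -1: f_y(-1, y) = 1 - 6*y**2; no integer root y with |y| ≤ 4.
  x = 0: f_y(0, y) = -6*y**2 - 2*y + 4; vanishes at y ∈ {-1}. (0, -1): f_x = -45 ≠ 0.
  x = 1: f_y(1, y) = -6*y**2 - 4*y + 9; no integer root y with |y| ≤ 4.
  x = 2: f_y(2, y) = -6*y**2 - 6*y + 16; no integer root y with |y| ≤ 4.
  x = 3: f_y(3, y) = -6*y**2 - 8*y + 25; no integer root y with |y| ≤ 4.
  x = 4: f_y(4, y) = -6*y**2 - 10*y + 36; no integer root y with |y| ≤ 4.
Only singular point on the grid: (-2, 0).
Classify: substitute x = -2 + u, y = 0 + v and expand: f = -3*u**3 + u**2*v - u**2 - u*v**2 - 2*v**3 + v**2.
No constant or linear terms (consistent with a singular point). Quadratic part: -u**2 + v**2. Cubic part: -3*u**3 + u**2*v - u*v**2 - 2*v**3.
The quadratic part v**2 - u**2 = (v − u)(v + u) splits into two distinct linear factors, so there are two distinct tangent lines y − 0 = ±(x − -2) — this is a node (ordinary double point).
Classification: node.


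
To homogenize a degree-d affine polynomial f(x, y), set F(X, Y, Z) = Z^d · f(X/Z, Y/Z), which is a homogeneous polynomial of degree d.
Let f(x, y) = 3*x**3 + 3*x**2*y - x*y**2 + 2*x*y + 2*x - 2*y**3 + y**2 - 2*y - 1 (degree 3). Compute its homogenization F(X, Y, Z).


F(X, Y, Z) = 3*X**3 + 3*X**2*Y - X*Y**2 + 2*X*Y*Z + 2*X*Z**2 - 2*Y**3 + Y**2*Z - 2*Y*Z**2 - Z**3

deg(f) = 3.
Substitute x = X/Z, y = Y/Z into f, then multiply by Z^3.
  monomial 3·x^3·y^0 ↦ 3·X^3·Y^0·Z^0.
  monomial 3·x^2·y^1 ↦ 3·X^2·Y^1·Z^0.
  monomial -1·x^1·y^2 ↦ -1·X^1·Y^2·Z^0.
  monomial 2·x^1·y^1 ↦ 2·X^1·Y^1·Z^1.
  monomial 2·x^1·y^0 ↦ 2·X^1·Y^0·Z^2.
  monomial -2·x^0·y^3 ↦ -2·X^0·Y^3·Z^0.
  monomial 1·x^0·y^2 ↦ 1·X^0·Y^2·Z^1.
  monomial -2·x^0·y^1 ↦ -2·X^0·Y^1·Z^2.
  monomial -1·x^0·y^0 ↦ -1·X^0·Y^0·Z^3.
Collecting: F(X, Y, Z) = 3*X**3 + 3*X**2*Y - X*Y**2 + 2*X*Y*Z + 2*X*Z**2 - 2*Y**3 + Y**2*Z - 2*Y*Z**2 - Z**3.


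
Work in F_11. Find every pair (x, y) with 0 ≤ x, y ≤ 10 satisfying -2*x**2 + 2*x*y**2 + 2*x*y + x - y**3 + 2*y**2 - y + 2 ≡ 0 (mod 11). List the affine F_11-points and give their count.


Affine F_11-points: {(0, 2), (1, 2), (2, 9), (2, 10), (4, 10), (5, 4), (6, 9), (9, 7), (10, 4)}; count = 9.

For each of the 121 pairs (x, y) ∈ F_11², evaluate f(x, y) mod 11. Record the zeros.
  x = 0: [0↦2, 1↦2, 2↦0, 3↦1, 4↦10, 5↦10, 6↦6, 7↦3, 8↦6, 9↦9, 10↦6]  zeros at y ∈ {2}
  x = 1: [0↦1, 1↦5, 2↦0, 3↦2, 4↦5, 5↦3, 6↦1, 7↦4, 8↦6, 9↦1, 10↦5]  zeros at y ∈ {2}
  x = 2: [0↦7, 1↦4, 2↦7, 3↦10, 4↦7, 5↦3, 6↦3, 7↦1, 8↦2, 9↦0, 10↦0]  zeros at y ∈ {9, 10}
  x = 3: [0↦9, 1↦10, 2↦10, 3↦3, 4↦5, 5↦10, 6↦1, 7↦5, 8↦5, 9↦6, 10↦2]  zeros at y ∈ ∅
  x = 4: [0↦7, 1↦1, 2↦9, 3↦3, 4↦10, 5↦2, 6↦6, 7↦5, 8↦4, 9↦8, 10↦0]  zeros at y ∈ {10}
  x = 5: [0↦1, 1↦10, 2↦4, 3↦10, 4↦0, 5↦1, 6↦7, 7↦1, 8↦10, 9↦6, 10↦5]  zeros at y ∈ {4}
  x = 6: [0↦2, 1↦4, 2↦6, 3↦2, 4↦8, 5↦7, 6↦4, 7↦4, 8↦1, 9↦0, 10↦6]  zeros at y ∈ {9}
  x = 7: [0↦10, 1↦5, 2↦4, 3↦1, 4↦1, 5↦9, 6↦8, 7↦3, 8↦10, 9↦1, 10↦3]  zeros at y ∈ ∅
  x = 8: [0↦3, 1↦2, 2↦9, 3↦7, 4↦1, 5↦7, 6↦8, 7↦9, 8↦4, 9↦9, 10↦7]  zeros at y ∈ ∅
  x = 9: [0↦3, 1↦6, 2↦10, 3↦9, 4↦8, 5↦1, 6↦4, 7↦0, 8↦5, 9↦2, 10↦7]  zeros at y ∈ {7}
  x = 10: [0↦10, 1↦6, 2↦7, 3↦7, 4↦0, 5↦2, 6↦7, 7↦9, 8↦2, 9↦2, 10↦3]  zeros at y ∈ {4}
Collecting zeros: affine points = {(0, 2), (1, 2), (2, 9), (2, 10), (4, 10), (5, 4), (6, 9), (9, 7), (10, 4)}.
Total count |C(F_11)_aff| = 9.


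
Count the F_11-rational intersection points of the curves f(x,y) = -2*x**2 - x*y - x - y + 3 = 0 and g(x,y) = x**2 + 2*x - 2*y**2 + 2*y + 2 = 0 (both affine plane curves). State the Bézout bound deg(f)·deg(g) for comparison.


Common zeros: {(8, 6)}; count = 1; Bézout bound = 4.

deg(f) = 2, deg(g) = 2, so Bézout bound = 4.
Scan x ∈ F_11. For each x, list the y ∈ F_11 with f(x, y) ≡ 0 and those with g(x, y) ≡ 0 (mod 11); the common zeros in that column are the intersection.
  x = 0: f ≡ 0 at y ∈ {3}; g ≡ 0 at y ∈ {4, 8}; common: ∅.
  x = 1: f ≡ 0 at y ∈ {0}; g ≡ 0 at y ∈ {6}; common: ∅.
  x = 2: f ≡ 0 at y ∈ {5}; g ≡ 0 at y ∈ ∅; common: ∅.
  x = 3: f ≡ 0 at y ∈ {1}; g ≡ 0 at y ∈ ∅; common: ∅.
  x = 4: f ≡ 0 at y ∈ {0}; g ≡ 0 at y ∈ {2, 10}; common: ∅.
  x = 5: f ≡ 0 at y ∈ {6}; g ≡ 0 at y ∈ {2, 10}; common: ∅.
  x = 6: f ≡ 0 at y ∈ {5}; g ≡ 0 at y ∈ ∅; common: ∅.
  x = 7: f ≡ 0 at y ∈ {1}; g ≡ 0 at y ∈ ∅; common: ∅.
  x = 8: f ≡ 0 at y ∈ {6}; g ≡ 0 at y ∈ {6}; common: {6}.
  x = 9: f ≡ 0 at y ∈ {3}; g ≡ 0 at y ∈ {4, 8}; common: ∅.
  x = 10: f ≡ 0 at y ∈ ∅; g ≡ 0 at y ∈ {3, 9}; common: ∅.
Collecting: common zeros = {(8, 6)}, so the count is 1.
Comparison with the Bézout bound: 1 ≤ 4 = deg(f)·deg(g), as expected for curves with no common component (the affine F_11-count falls short of the bound because intersections may lie at infinity, over extension fields, or carry multiplicity).


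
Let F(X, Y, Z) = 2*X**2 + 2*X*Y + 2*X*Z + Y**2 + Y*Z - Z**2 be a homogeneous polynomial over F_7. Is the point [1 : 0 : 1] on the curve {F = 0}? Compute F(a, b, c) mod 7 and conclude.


F(1,0,1) ≡ 3 (mod 7); P is NOT on the curve.

Evaluate F(1, 0, 1) term-by-term (mod 7).
  2*X**2 ↦ 2·1·1·1 = 2
  2*X*Y ↦ 2·1·0·1 = 0
  2*X*Z ↦ 2·1·1·1 = 2
  Y**2 ↦ 1·1·0·1 = 0
  Y*Z ↦ 1·1·0·1 = 0
  -Z**2 ↦ -1·1·1·1 = -1
Sum: F(1, 0, 1) = (2) + (0) + (2) + (0) + (0) + (-1) = 3.
Reducing mod 7: 3 ≡ 3 (mod 7).
Since F(a, b, c) ≡ 3 ≠ 0 (mod 7), P does NOT lie on the curve.


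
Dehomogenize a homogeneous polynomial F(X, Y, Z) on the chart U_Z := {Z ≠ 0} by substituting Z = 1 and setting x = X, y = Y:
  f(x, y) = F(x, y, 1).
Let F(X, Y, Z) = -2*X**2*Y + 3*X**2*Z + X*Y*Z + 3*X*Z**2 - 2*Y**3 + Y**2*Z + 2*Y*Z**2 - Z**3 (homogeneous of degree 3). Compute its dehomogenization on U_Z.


f(x, y) = -2*x**2*y + 3*x**2 + x*y + 3*x - 2*y**3 + y**2 + 2*y - 1

On U_Z we set Z = 1. Each monomial c·X^i·Y^j·Z^k in F becomes c·x^i·y^j·1^k = c·x^i·y^j.
Substituting Z = 1: F(X, Y, 1) = -2*x**2*y + 3*x**2 + x*y + 3*x - 2*y**3 + y**2 + 2*y - 1.
Note: deg(f) ≤ deg(F) = 3; strict inequality happens when F is divisible by Z (lost terms).


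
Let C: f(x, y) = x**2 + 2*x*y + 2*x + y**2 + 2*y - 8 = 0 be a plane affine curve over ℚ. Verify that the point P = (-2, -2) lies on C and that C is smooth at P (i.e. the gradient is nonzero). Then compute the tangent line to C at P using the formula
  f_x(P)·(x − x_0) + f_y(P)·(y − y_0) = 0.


Tangent line at P: -6*x - 6*y - 24 = 0.

Step 1: f(-2, -2) = 0, so P lies on C.
Step 2: partial derivatives
  f_x(x, y) = 2*x + 2*y + 2, f_y(x, y) = 2*x + 2*y + 2.
  f_x(P) = -6, f_y(P) = -6 (gradient nonzero, so P is smooth).
Step 3: tangent line at P: -6·(x − -2) + -6·(y − -2) = 0.
Expanding: -6*x - 6*y - 24 = 0.


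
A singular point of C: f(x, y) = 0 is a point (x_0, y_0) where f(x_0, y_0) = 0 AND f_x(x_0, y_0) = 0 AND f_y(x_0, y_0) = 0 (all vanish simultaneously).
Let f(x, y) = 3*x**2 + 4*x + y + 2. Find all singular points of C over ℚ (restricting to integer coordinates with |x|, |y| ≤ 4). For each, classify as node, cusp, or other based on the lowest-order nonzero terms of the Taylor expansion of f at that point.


No singular points in the scanned grid; C is smooth there.

Compute partial derivatives:
  f_x = 6*x + 4.
  f_y = 1.
f_y = 1 is a nonzero constant, so f_y never vanishes: no point (x, y) can satisfy f = f_x = f_y = 0. In particular no (x, y) ∈ {−4, ..., 4}² is singular; the curve is smooth.


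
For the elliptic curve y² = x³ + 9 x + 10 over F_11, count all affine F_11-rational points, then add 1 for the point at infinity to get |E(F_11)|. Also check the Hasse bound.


Affine points = {(1, 3), (1, 8), (2, 5), (2, 6), (3, 3), (3, 8), (4, 0), (5, 2), (5, 9), (6, 4), (6, 7), (7, 3), (7, 8), (8, 0), (10, 0)}; affine count = 15; |E(F_11)| = 16.

Discriminant check: Δ ∝ 4a³ + 27b² = 4·9³ + 27·10² = 4·729 + 27·100 ≡ 6 (mod 11). Nonzero ⇒ E is nonsingular.
For each x ∈ F_11, compute rhs = x³ + 9·x + 10 mod 11, then count y ∈ F_11 with y² ≡ rhs.
  x = 0: rhs = 10, matching y values: none (0 points).
  x = 1: rhs = 9, matching y values: 3, 8 (2 points).
  x = 2: rhs = 3, matching y values: 5, 6 (2 points).
  x = 3: rhs = 9, matching y values: 3, 8 (2 points).
  x = 4: rhs = 0, matching y values: 0 (1 points).
  x = 5: rhs = 4, matching y values: 2, 9 (2 points).
  x = 6: rhs = 5, matching y values: 4, 7 (2 points).
  x = 7: rhs = 9, matching y values: 3, 8 (2 points).
  x = 8: rhs = 0, matching y values: 0 (1 points).
  x = 9: rhs = 6, matching y values: none (0 points).
  x = 10: rhs = 0, matching y values: 0 (1 points).
Total affine count: 15.
Full point count |E(F_11)| = 15 + 1 = 16.
Hasse bound: |16 − (11+1)| = |4| = 4 ≤ 2√11 ≈ 6.6332 ✓.


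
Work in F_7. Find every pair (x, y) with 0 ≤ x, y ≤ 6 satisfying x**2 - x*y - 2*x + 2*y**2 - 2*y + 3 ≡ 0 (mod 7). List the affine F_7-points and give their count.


Affine F_7-points: {(0, 2), (0, 6), (1, 6), (4, 1), (4, 2), (6, 1), (6, 3)}; count = 7.

For each of the 49 pairs (x, y) ∈ F_7², evaluate f(x, y) mod 7. Record the zeros.
  x = 0: [0↦3, 1↦3, 2↦0, 3↦1, 4↦6, 5↦1, 6↦0]  zeros at y ∈ {2, 6}
  x = 1: [0↦2, 1↦1, 2↦4, 3↦4, 4↦1, 5↦2, 6↦0]  zeros at y ∈ {6}
  x = 2: [0↦3, 1↦1, 2↦3, 3↦2, 4↦5, 5↦5, 6↦2]  zeros at y ∈ ∅
  x = 3: [0↦6, 1↦3, 2↦4, 3↦2, 4↦4, 5↦3, 6↦6]  zeros at y ∈ ∅
  x = 4: [0↦4, 1↦0, 2↦0, 3↦4, 4↦5, 5↦3, 6↦5]  zeros at y ∈ {1, 2}
  x = 5: [0↦4, 1↦6, 2↦5, 3↦1, 4↦1, 5↦5, 6↦6]  zeros at y ∈ ∅
  x = 6: [0↦6, 1↦0, 2↦5, 3↦0, 4↦6, 5↦2, 6↦2]  zeros at y ∈ {1, 3}
Collecting zeros: affine points = {(0, 2), (0, 6), (1, 6), (4, 1), (4, 2), (6, 1), (6, 3)}.
Total count |C(F_7)_aff| = 7.


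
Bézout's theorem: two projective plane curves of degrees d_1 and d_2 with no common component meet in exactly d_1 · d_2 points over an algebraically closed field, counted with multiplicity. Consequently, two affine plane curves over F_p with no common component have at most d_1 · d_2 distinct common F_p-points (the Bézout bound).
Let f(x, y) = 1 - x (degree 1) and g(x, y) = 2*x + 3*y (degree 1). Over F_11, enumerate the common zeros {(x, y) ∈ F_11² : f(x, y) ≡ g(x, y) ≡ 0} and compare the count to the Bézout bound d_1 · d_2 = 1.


Common zeros: {(1, 3)}; count = 1; Bézout bound = 1.

deg(f) = 1, deg(g) = 1, so Bézout bound = 1.
Scan x ∈ F_11. For each x, list the y ∈ F_11 with f(x, y) ≡ 0 and those with g(x, y) ≡ 0 (mod 11); the common zeros in that column are the intersection.
  x = 0: f ≡ 0 at y ∈ ∅; g ≡ 0 at y ∈ {0}; common: ∅.
  x = 1: f ≡ 0 at y ∈ {0, 1, 2, 3, 4, 5, 6, 7, 8, 9, 10}; g ≡ 0 at y ∈ {3}; common: {3}.
  x = 2: f ≡ 0 at y ∈ ∅; g ≡ 0 at y ∈ {6}; common: ∅.
  x = 3: f ≡ 0 at y ∈ ∅; g ≡ 0 at y ∈ {9}; common: ∅.
  x = 4: f ≡ 0 at y ∈ ∅; g ≡ 0 at y ∈ {1}; common: ∅.
  x = 5: f ≡ 0 at y ∈ ∅; g ≡ 0 at y ∈ {4}; common: ∅.
  x = 6: f ≡ 0 at y ∈ ∅; g ≡ 0 at y ∈ {7}; common: ∅.
  x = 7: f ≡ 0 at y ∈ ∅; g ≡ 0 at y ∈ {10}; common: ∅.
  x = 8: f ≡ 0 at y ∈ ∅; g ≡ 0 at y ∈ {2}; common: ∅.
  x = 9: f ≡ 0 at y ∈ ∅; g ≡ 0 at y ∈ {5}; common: ∅.
  x = 10: f ≡ 0 at y ∈ ∅; g ≡ 0 at y ∈ {8}; common: ∅.
Collecting: common zeros = {(1, 3)}, so the count is 1.
Comparison with the Bézout bound: 1 ≤ 1 = deg(f)·deg(g), as expected for curves with no common component (the bound is attained).


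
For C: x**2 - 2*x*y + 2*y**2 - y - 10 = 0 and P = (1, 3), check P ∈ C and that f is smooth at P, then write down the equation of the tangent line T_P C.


Tangent line at P: -4*x + 9*y - 23 = 0.

Step 1: f(1, 3) = 0, so P lies on C.
Step 2: partial derivatives
  f_x(x, y) = 2*x - 2*y, f_y(x, y) = -2*x + 4*y - 1.
  f_x(P) = -4, f_y(P) = 9 (gradient nonzero, so P is smooth).
Step 3: tangent line at P: -4·(x − 1) + 9·(y − 3) = 0.
Expanding: -4*x + 9*y - 23 = 0.


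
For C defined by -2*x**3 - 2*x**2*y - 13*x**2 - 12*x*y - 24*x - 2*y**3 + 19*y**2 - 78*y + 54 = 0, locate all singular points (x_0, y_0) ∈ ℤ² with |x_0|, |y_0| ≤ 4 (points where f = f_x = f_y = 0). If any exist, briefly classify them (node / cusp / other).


Singular points: {(-3, 3)}; classification: node.

Compute partial derivatives:
  f_x = -6*x**2 - 4*x*y - 26*x - 12*y - 24.
  f_y = -2*x**2 - 12*x - 6*y**2 + 38*y - 78.
Scan x_0 ∈ {−4, ..., 4}. For each x_0, f_y(x_0, y) is a polynomial in y; find its integer roots y ∈ {−4, ..., 4}, then test f_x and f at those candidates.
  x = -4: f_y(-4, y) = -6*y**2 + 38*y - 62; no integer root y with |y| ≤ 4.
  x = -3: f_y(-3, y) = -6*y**2 + 38*y - 60; vanishes at y ∈ {3}. (-3, 3): f_x = 0, f = 0 — SINGULAR.
  x = -2: f_y(-2, y) = -6*y**2 + 38*y - 62; no integer root y with |y| ≤ 4.
  x = -1: f_y(-1, y) = -6*y**2 + 38*y - 68; no integer root y with |y| ≤ 4.
  x = 0: f_y(0, y) = -6*y**2 + 38*y - 78; no integer root y with |y| ≤ 4.
  x = 1: f_y(1, y) = -6*y**2 + 38*y - 92; no integer root y with |y| ≤ 4.
  x = 2: f_y(2, y) = -6*y**2 + 38*y - 110; no integer root y with |y| ≤ 4.
  x = 3: f_y(3, y) = -6*y**2 + 38*y - 132; no integer root y with |y| ≤ 4.
  x = 4: f_y(4, y) = -6*y**2 + 38*y - 158; no integer root y with |y| ≤ 4.
Only singular point on the grid: (-3, 3).
Classify: substitute x = -3 + u, y = 3 + v and expand: f = -2*u**3 - 2*u**2*v - u**2 - 2*v**3 + v**2.
No constant or linear terms (consistent with a singular point). Quadratic part: -u**2 + v**2. Cubic part: -2*u**3 - 2*u**2*v - 2*v**3.
The quadratic part v**2 - u**2 = (v − u)(v + u) splits into two distinct linear factors, so there are two distinct tangent lines y − 3 = ±(x − -3) — this is a node (ordinary double point).
Classification: node.


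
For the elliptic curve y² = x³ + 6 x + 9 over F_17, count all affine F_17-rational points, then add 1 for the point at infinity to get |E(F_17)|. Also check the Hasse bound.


Affine points = {(0, 3), (0, 14), (1, 4), (1, 13), (8, 5), (8, 12), (10, 7), (10, 10), (14, 7), (14, 10), (16, 6), (16, 11)}; affine count = 12; |E(F_17)| = 13.

Discriminant check: Δ ∝ 4a³ + 27b² = 4·6³ + 27·9² = 4·216 + 27·81 ≡ 8 (mod 17). Nonzero ⇒ E is nonsingular.
For each x ∈ F_17, compute rhs = x³ + 6·x + 9 mod 17, then count y ∈ F_17 with y² ≡ rhs.
  x = 0: rhs = 9, matching y values: 3, 14 (2 points).
  x = 1: rhs = 16, matching y values: 4, 13 (2 points).
  x = 2: rhs = 12, matching y values: none (0 points).
  x = 3: rhs = 3, matching y values: none (0 points).
  x = 4: rhs = 12, matching y values: none (0 points).
  x = 5: rhs = 11, matching y values: none (0 points).
  x = 6: rhs = 6, matching y values: none (0 points).
  x = 7: rhs = 3, matching y values: none (0 points).
  x = 8: rhs = 8, matching y values: 5, 12 (2 points).
  x = 9: rhs = 10, matching y values: none (0 points).
  x = 10: rhs = 15, matching y values: 7, 10 (2 points).
  x = 11: rhs = 12, matching y values: none (0 points).
  x = 12: rhs = 7, matching y values: none (0 points).
  x = 13: rhs = 6, matching y values: none (0 points).
  x = 14: rhs = 15, matching y values: 7, 10 (2 points).
  x = 15: rhs = 6, matching y values: none (0 points).
  x = 16: rhs = 2, matching y values: 6, 11 (2 points).
Total affine count: 12.
Full point count |E(F_17)| = 12 + 1 = 13.
Hasse bound: |13 − (17+1)| = |-5| = 5 ≤ 2√17 ≈ 8.2462 ✓.


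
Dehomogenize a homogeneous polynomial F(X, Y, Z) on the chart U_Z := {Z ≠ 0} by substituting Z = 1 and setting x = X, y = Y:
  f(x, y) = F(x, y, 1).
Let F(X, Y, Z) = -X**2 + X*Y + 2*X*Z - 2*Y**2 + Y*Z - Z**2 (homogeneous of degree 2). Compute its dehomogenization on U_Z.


f(x, y) = -x**2 + x*y + 2*x - 2*y**2 + y - 1

On U_Z we set Z = 1. Each monomial c·X^i·Y^j·Z^k in F becomes c·x^i·y^j·1^k = c·x^i·y^j.
Substituting Z = 1: F(X, Y, 1) = -x**2 + x*y + 2*x - 2*y**2 + y - 1.
Note: deg(f) ≤ deg(F) = 2; strict inequality happens when F is divisible by Z (lost terms).
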